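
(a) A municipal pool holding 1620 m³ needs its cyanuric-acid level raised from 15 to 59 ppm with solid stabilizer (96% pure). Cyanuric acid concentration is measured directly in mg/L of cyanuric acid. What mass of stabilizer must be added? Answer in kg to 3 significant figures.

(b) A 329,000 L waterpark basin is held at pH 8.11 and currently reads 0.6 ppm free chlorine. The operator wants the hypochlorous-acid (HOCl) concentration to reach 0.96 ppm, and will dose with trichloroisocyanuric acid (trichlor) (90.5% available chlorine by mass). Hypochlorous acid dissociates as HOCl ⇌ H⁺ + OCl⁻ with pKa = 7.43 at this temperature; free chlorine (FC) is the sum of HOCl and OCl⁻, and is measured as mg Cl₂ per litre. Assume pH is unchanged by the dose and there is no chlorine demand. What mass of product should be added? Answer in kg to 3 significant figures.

(a) Volume: 1620 m³ = 1,620,000 L.
(a) CYA to add: (59 − 15) = 44 mg/L × 1,620,000 L = 71,280 g cyanuric acid.
(a) At 96% purity: 71,280 / 0.96 = 74,250 g product.

(b) [OCl⁻]/[HOCl] = 10^(pH − pKa) = 10^(8.11 − 7.43) = 4.786; fraction as HOCl = 1/(1 + 4.786) = 0.1728.
(b) Free chlorine required for 0.96 ppm HOCl: 0.96 / 0.1728 = 5.555 ppm.
(b) FC to add: 5.555 − 0.6 = 4.955 mg/L as Cl₂.
(b) Cl₂ equivalent: 4.955 mg/L × 329,000 L = 1630 g.
(b) Product at 90.5% available Cl: 1630 / 0.905 = 1801 g.

(a) 74.2 kg; (b) 1.80 kg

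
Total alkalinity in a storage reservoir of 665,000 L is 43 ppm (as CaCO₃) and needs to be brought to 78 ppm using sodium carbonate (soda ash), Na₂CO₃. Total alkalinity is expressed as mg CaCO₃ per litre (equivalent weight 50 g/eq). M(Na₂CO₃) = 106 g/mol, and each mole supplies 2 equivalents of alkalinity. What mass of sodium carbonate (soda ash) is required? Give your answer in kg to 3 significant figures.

Alkalinity to add: (78 − 43) = 35 mg/L as CaCO₃ × 665,000 L = 23,280 g as CaCO₃.
Equivalents: 23,280 g ÷ 50 g/eq = 465.5 eq.
Each mole of Na₂CO₃ supplies 2 eq, so 465.5 / 2 = 232.8 mol.
Mass: 232.8 mol × 106 g/mol = 24,670 g.

24.7 kg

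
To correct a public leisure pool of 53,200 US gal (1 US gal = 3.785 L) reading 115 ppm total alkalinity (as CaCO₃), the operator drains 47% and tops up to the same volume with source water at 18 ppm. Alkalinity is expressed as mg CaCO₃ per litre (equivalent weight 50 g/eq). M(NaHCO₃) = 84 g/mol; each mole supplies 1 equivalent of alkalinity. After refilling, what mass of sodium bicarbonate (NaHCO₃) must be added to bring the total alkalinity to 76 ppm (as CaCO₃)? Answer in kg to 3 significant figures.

Volume: 53,200 US gal × 3.785 L/gal = 201,362 L.
After draining 47% and refilling: 115 × 0.53 + 18 × 0.47 = 69.41 ppm.
Deficit to target: 76 − 69.41 = 6.59 mg/L.
As CaCO₃: 6.59 mg/L × 201,362 L = 1327 g; ÷ 50 g/eq ÷ 1 = 26.54 mol NaHCO₃.
Mass: 26.54 × 84 = 2229 g.

2.23 kg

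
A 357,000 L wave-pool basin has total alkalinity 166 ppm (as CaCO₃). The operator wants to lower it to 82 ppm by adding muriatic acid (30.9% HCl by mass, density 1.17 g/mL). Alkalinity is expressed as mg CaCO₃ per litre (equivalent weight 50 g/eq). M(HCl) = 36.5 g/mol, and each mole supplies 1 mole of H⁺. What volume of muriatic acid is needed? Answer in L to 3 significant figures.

Alkalinity to neutralize: (166 − 82) = 84 mg/L as CaCO₃ × 357,000 L = 29,990 g as CaCO₃.
Equivalents of H⁺ required: 29,990 ÷ 50 g/eq = 599.8 eq = 599.8 mol HCl.
Mass of HCl: 599.8 × 36.5 = 21,890 g.
Mass of 30.9% solution: 21,890 / 0.309 = 70,850 g.
Volume: 70,850 g ÷ 1.17 g/mL = 60,550 mL.

60.6 L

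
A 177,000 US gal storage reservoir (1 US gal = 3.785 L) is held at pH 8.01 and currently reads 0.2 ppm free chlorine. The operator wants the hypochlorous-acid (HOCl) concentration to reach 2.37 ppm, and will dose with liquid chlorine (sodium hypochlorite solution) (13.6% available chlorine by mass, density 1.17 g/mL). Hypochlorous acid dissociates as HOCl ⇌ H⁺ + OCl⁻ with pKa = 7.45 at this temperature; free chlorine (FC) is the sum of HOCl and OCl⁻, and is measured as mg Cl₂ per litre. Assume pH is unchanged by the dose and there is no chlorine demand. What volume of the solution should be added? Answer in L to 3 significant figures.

45.4 L

Volume: 177,000 US gal × 3.785 L/gal = 669,945 L.
[OCl⁻]/[HOCl] = 10^(pH − pKa) = 10^(8.01 − 7.45) = 3.631; fraction as HOCl = 1/(1 + 3.631) = 0.2159.
Free chlorine required for 2.37 ppm HOCl: 2.37 / 0.2159 = 10.97 ppm.
FC to add: 10.97 − 0.2 = 10.77 mg/L as Cl₂.
Cl₂ equivalent: 10.77 mg/L × 669,945 L = 7219 g.
Product at 13.6% available Cl: 7219 / 0.136 = 53,080 g.
Volume: 53,080 g ÷ 1.17 g/mL = 45,370 mL.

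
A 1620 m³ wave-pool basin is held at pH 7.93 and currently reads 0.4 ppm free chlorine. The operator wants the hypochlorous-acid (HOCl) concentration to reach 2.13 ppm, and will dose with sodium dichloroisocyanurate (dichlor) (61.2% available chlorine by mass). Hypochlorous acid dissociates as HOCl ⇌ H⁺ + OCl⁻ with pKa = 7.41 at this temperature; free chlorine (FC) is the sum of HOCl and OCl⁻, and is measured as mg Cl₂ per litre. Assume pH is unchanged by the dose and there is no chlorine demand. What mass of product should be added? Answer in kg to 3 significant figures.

23.2 kg

Volume: 1620 m³ = 1,620,000 L.
[OCl⁻]/[HOCl] = 10^(pH − pKa) = 10^(7.93 − 7.41) = 3.311; fraction as HOCl = 1/(1 + 3.311) = 0.2319.
Free chlorine required for 2.13 ppm HOCl: 2.13 / 0.2319 = 9.183 ppm.
FC to add: 9.183 − 0.4 = 8.783 mg/L as Cl₂.
Cl₂ equivalent: 8.783 mg/L × 1,620,000 L = 14,230 g.
Product at 61.2% available Cl: 14,230 / 0.612 = 23,250 g.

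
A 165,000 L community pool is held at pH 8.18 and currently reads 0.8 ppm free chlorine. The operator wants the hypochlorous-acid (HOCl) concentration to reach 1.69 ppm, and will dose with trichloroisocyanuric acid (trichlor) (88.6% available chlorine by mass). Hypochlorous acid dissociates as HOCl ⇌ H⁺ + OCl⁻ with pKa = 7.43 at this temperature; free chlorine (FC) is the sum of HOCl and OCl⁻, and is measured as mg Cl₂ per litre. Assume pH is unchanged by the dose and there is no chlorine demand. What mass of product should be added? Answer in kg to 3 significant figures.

1.94 kg

[OCl⁻]/[HOCl] = 10^(pH − pKa) = 10^(8.18 − 7.43) = 5.623; fraction as HOCl = 1/(1 + 5.623) = 0.151.
Free chlorine required for 1.69 ppm HOCl: 1.69 / 0.151 = 11.19 ppm.
FC to add: 11.19 − 0.8 = 10.39 mg/L as Cl₂.
Cl₂ equivalent: 10.39 mg/L × 165,000 L = 1715 g.
Product at 88.6% available Cl: 1715 / 0.886 = 1936 g.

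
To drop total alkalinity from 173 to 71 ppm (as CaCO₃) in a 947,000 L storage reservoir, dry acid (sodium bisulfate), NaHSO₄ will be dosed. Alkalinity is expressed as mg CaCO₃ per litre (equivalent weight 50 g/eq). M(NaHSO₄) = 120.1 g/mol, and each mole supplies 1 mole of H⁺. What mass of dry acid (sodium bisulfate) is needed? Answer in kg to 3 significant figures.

Alkalinity to neutralize: (173 − 71) = 102 mg/L as CaCO₃ × 947,000 L = 96,590 g as CaCO₃.
Equivalents of H⁺ required: 96,590 ÷ 50 g/eq = 1932 eq = 1932 mol NaHSO₄.
Mass of NaHSO₄: 1932 × 120.1 = 232,000 g.

232 kg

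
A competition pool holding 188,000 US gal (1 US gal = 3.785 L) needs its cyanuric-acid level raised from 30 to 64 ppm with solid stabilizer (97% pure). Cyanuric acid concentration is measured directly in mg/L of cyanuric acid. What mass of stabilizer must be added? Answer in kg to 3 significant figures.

24.9 kg

Volume: 188,000 US gal × 3.785 L/gal = 711,580 L.
CYA to add: (64 − 30) = 34 mg/L × 711,580 L = 24,190 g cyanuric acid.
At 97% purity: 24,190 / 0.97 = 24,940 g product.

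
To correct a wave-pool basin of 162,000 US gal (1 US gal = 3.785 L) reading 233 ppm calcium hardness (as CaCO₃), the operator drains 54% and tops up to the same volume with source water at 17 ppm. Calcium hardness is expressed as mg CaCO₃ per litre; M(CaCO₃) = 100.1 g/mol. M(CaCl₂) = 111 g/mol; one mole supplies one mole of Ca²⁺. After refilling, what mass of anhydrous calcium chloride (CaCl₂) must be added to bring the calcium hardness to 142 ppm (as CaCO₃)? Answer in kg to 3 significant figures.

Volume: 162,000 US gal × 3.785 L/gal = 613,170 L.
After draining 54% and refilling: 233 × 0.46 + 17 × 0.54 = 116.36 ppm.
Deficit to target: 142 − 116.36 = 25.64 mg/L.
As CaCO₃: 25.64 mg/L × 613,170 L = 15,720 g; ÷ 100.1 = 157.1 mol Ca²⁺.
Mass: 157.1 × 111 = 17,430 g.

17.4 kg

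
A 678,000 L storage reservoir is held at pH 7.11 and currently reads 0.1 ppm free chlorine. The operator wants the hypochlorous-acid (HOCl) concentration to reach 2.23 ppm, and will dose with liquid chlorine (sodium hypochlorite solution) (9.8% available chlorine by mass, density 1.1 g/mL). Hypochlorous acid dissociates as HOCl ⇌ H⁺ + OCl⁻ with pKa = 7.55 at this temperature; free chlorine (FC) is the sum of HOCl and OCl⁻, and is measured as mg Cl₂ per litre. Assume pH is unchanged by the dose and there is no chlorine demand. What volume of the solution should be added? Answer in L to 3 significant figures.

18.5 L

[OCl⁻]/[HOCl] = 10^(pH − pKa) = 10^(7.11 − 7.55) = 0.3631; fraction as HOCl = 1/(1 + 0.3631) = 0.7336.
Free chlorine required for 2.23 ppm HOCl: 2.23 / 0.7336 = 3.04 ppm.
FC to add: 3.04 − 0.1 = 2.94 mg/L as Cl₂.
Cl₂ equivalent: 2.94 mg/L × 678,000 L = 1993 g.
Product at 9.8% available Cl: 1993 / 0.098 = 20,340 g.
Volume: 20,340 g ÷ 1.1 g/mL = 18,490 mL.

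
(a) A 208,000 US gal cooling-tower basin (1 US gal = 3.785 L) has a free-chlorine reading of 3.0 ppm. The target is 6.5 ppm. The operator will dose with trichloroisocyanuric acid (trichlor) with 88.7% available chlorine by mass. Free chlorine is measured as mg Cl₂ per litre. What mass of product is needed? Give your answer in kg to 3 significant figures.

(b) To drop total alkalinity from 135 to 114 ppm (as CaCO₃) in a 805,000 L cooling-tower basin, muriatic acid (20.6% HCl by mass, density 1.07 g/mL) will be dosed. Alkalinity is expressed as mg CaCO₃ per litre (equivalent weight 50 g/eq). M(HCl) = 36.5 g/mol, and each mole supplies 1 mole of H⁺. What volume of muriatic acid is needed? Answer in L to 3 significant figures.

(a) Volume: 208,000 US gal × 3.785 L/gal = 787,280 L.
(a) Chlorine deficit: 6.5 − 3.0 = 3.5 ppm = 3.5 mg/L as Cl₂.
(a) Cl₂ equivalent needed: 3.5 mg/L × 787,280 L = 2,755,000 mg = 2755 g.
(a) Product at 88.7% available chlorine: 2755 / 0.887 = 3107 g.

(b) Alkalinity to neutralize: (135 − 114) = 21 mg/L as CaCO₃ × 805,000 L = 16,900 g as CaCO₃.
(b) Equivalents of H⁺ required: 16,900 ÷ 50 g/eq = 338.1 eq = 338.1 mol HCl.
(b) Mass of HCl: 338.1 × 36.5 = 12,340 g.
(b) Mass of 20.6% solution: 12,340 / 0.206 = 59,910 g.
(b) Volume: 59,910 g ÷ 1.07 g/mL = 55,990 mL.

(a) 3.11 kg; (b) 56.0 L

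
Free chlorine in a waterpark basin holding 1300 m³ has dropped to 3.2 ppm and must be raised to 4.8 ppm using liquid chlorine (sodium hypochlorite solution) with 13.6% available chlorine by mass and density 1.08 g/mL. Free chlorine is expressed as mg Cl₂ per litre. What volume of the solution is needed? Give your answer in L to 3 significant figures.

14.2 L

Volume: 1300 m³ = 1,300,000 L.
Chlorine deficit: 4.8 − 3.2 = 1.6 ppm = 1.6 mg/L as Cl₂.
Cl₂ equivalent needed: 1.6 mg/L × 1,300,000 L = 2,080,000 mg = 2080 g.
Product at 13.6% available chlorine: 2080 / 0.136 = 15,290 g.
Volume at density 1.08 g/mL: 15,290 g ÷ 1.08 g/mL = 14,160 mL.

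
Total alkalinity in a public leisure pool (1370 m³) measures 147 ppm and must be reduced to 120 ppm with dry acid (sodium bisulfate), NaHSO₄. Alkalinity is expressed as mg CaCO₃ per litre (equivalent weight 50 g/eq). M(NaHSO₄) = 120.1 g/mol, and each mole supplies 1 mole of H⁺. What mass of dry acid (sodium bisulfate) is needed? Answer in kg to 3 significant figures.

Volume: 1370 m³ = 1,370,000 L.
Alkalinity to neutralize: (147 − 120) = 27 mg/L as CaCO₃ × 1,370,000 L = 36,990 g as CaCO₃.
Equivalents of H⁺ required: 36,990 ÷ 50 g/eq = 739.8 eq = 739.8 mol NaHSO₄.
Mass of NaHSO₄: 739.8 × 120.1 = 88,850 g.

88.8 kg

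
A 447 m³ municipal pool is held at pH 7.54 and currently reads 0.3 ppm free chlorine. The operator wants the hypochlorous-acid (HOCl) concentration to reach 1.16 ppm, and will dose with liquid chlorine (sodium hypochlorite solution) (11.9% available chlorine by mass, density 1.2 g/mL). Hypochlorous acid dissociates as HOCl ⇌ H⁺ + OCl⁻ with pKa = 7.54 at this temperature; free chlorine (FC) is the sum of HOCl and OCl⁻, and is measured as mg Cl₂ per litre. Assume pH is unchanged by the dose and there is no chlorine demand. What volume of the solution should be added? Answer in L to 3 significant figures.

Volume: 447 m³ = 447,000 L.
[OCl⁻]/[HOCl] = 10^(pH − pKa) = 10^(7.54 − 7.54) = 1; fraction as HOCl = 1/(1 + 1) = 0.5.
Free chlorine required for 1.16 ppm HOCl: 1.16 / 0.5 = 2.32 ppm.
FC to add: 2.32 − 0.3 = 2.02 mg/L as Cl₂.
Cl₂ equivalent: 2.02 mg/L × 447,000 L = 902.9 g.
Product at 11.9% available Cl: 902.9 / 0.119 = 7588 g.
Volume: 7588 g ÷ 1.2 g/mL = 6323 mL.

6.32 L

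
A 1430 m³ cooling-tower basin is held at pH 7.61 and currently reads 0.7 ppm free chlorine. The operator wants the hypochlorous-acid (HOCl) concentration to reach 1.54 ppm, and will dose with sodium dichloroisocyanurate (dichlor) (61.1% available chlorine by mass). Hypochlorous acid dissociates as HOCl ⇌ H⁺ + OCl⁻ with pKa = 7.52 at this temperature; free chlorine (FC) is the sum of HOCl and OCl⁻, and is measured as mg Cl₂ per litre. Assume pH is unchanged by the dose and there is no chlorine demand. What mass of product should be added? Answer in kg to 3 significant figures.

Volume: 1430 m³ = 1,430,000 L.
[OCl⁻]/[HOCl] = 10^(pH − pKa) = 10^(7.61 − 7.52) = 1.23; fraction as HOCl = 1/(1 + 1.23) = 0.4484.
Free chlorine required for 1.54 ppm HOCl: 1.54 / 0.4484 = 3.435 ppm.
FC to add: 3.435 − 0.7 = 2.735 mg/L as Cl₂.
Cl₂ equivalent: 2.735 mg/L × 1,430,000 L = 3910 g.
Product at 61.1% available Cl: 3910 / 0.611 = 6400 g.

6.40 kg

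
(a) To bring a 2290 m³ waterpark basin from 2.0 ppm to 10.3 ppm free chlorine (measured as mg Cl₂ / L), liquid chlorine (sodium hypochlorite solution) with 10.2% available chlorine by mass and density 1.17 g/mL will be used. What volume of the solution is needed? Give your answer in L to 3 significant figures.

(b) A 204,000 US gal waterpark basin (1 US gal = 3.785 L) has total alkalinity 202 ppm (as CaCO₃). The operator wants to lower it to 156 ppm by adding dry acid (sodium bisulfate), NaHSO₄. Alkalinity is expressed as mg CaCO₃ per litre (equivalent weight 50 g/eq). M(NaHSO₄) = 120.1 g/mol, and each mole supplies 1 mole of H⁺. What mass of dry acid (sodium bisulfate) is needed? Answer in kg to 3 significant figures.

(a) 159 L; (b) 85.3 kg

(a) Volume: 2290 m³ = 2,290,000 L.
(a) Chlorine deficit: 10.3 − 2.0 = 8.3 ppm = 8.3 mg/L as Cl₂.
(a) Cl₂ equivalent needed: 8.3 mg/L × 2,290,000 L = 19,010,000 mg = 19,010 g.
(a) Product at 10.2% available chlorine: 19,010 / 0.102 = 186,300 g.
(a) Volume at density 1.17 g/mL: 186,300 g ÷ 1.17 g/mL = 159,300 mL.

(b) Volume: 204,000 US gal × 3.785 L/gal = 772,140 L.
(b) Alkalinity to neutralize: (202 − 156) = 46 mg/L as CaCO₃ × 772,140 L = 35,520 g as CaCO₃.
(b) Equivalents of H⁺ required: 35,520 ÷ 50 g/eq = 710.4 eq = 710.4 mol NaHSO₄.
(b) Mass of NaHSO₄: 710.4 × 120.1 = 85,320 g.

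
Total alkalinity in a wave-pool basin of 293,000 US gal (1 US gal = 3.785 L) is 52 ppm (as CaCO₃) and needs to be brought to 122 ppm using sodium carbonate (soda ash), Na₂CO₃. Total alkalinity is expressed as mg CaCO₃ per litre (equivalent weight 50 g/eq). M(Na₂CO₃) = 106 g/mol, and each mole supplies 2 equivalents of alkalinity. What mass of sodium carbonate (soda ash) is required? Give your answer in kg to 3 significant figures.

Volume: 293,000 US gal × 3.785 L/gal = 1,109,005 L.
Alkalinity to add: (122 − 52) = 70 mg/L as CaCO₃ × 1,109,005 L = 77,630 g as CaCO₃.
Equivalents: 77,630 g ÷ 50 g/eq = 1553 eq.
Each mole of Na₂CO₃ supplies 2 eq, so 1553 / 2 = 776.3 mol.
Mass: 776.3 mol × 106 g/mol = 82,290 g.

82.3 kg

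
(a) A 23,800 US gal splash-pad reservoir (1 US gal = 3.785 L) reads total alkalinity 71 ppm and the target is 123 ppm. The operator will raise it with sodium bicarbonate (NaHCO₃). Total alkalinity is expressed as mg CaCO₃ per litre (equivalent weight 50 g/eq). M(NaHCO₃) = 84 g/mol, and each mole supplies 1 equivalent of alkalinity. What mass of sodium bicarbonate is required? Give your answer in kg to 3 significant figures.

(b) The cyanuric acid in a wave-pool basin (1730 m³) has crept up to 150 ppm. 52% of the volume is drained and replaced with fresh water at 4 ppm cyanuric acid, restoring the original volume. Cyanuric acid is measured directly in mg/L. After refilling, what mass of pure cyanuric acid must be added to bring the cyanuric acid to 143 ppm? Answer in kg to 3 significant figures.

(a) Volume: 23,800 US gal × 3.785 L/gal = 90,083 L.
(a) Alkalinity to add: (123 − 71) = 52 mg/L as CaCO₃ × 90,083 L = 4684 g as CaCO₃.
(a) Equivalents: 4684 g ÷ 50 g/eq = 93.69 eq.
(a) NaHCO₃ supplies 1 eq per mole → 93.69 mol.
(a) Mass: 93.69 mol × 84 g/mol = 7870 g.

(b) Volume: 1730 m³ = 1,730,000 L.
(b) After draining 52% and refilling: 150 × 0.48 + 4 × 0.52 = 74.08 ppm.
(b) Deficit to target: 143 − 74.08 = 68.92 mg/L.
(b) Mass: 68.92 mg/L × 1,730,000 L = 119,200 g cyanuric acid.

(a) 7.87 kg; (b) 119 kg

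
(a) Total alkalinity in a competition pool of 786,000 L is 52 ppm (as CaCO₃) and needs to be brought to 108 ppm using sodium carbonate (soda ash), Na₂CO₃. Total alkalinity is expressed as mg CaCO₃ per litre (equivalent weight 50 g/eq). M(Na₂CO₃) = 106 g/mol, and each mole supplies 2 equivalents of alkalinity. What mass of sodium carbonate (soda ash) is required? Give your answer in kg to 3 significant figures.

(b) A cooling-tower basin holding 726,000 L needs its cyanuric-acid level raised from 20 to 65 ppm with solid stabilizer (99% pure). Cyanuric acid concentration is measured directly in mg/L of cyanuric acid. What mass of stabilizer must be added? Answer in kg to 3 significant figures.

(a) 46.7 kg; (b) 33.0 kg

(a) Alkalinity to add: (108 − 52) = 56 mg/L as CaCO₃ × 786,000 L = 44,020 g as CaCO₃.
(a) Equivalents: 44,020 g ÷ 50 g/eq = 880.3 eq.
(a) Each mole of Na₂CO₃ supplies 2 eq, so 880.3 / 2 = 440.2 mol.
(a) Mass: 440.2 mol × 106 g/mol = 46,660 g.

(b) CYA to add: (65 − 20) = 45 mg/L × 726,000 L = 32,670 g cyanuric acid.
(b) At 99% purity: 32,670 / 0.99 = 33,000 g product.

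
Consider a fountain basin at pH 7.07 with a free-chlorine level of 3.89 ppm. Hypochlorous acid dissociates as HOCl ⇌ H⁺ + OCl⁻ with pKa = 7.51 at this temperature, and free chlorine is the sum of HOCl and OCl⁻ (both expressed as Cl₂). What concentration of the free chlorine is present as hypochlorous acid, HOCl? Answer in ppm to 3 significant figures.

2.85 ppm

[OCl⁻]/[HOCl] = 10^(pH − pKa) = 10^(7.07 − 7.51) = 10^-0.44 = 0.3631.
Fraction as HOCl = 1 / (1 + 0.3631) = 0.7336.
HOCl = 0.7336 × 3.89 ppm = 2.854 ppm.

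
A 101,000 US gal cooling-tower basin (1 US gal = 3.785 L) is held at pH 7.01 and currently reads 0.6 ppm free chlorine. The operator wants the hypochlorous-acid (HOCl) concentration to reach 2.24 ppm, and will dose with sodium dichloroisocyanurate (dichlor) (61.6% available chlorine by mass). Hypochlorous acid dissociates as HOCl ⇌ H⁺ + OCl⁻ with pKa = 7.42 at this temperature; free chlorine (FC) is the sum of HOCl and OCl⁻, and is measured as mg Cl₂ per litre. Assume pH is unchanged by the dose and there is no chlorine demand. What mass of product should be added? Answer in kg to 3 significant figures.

1.56 kg

Volume: 101,000 US gal × 3.785 L/gal = 382,285 L.
[OCl⁻]/[HOCl] = 10^(pH − pKa) = 10^(7.01 − 7.42) = 0.389; fraction as HOCl = 1/(1 + 0.389) = 0.7199.
Free chlorine required for 2.24 ppm HOCl: 2.24 / 0.7199 = 3.111 ppm.
FC to add: 3.111 − 0.6 = 2.511 mg/L as Cl₂.
Cl₂ equivalent: 2.511 mg/L × 382,285 L = 960.1 g.
Product at 61.6% available Cl: 960.1 / 0.616 = 1559 g.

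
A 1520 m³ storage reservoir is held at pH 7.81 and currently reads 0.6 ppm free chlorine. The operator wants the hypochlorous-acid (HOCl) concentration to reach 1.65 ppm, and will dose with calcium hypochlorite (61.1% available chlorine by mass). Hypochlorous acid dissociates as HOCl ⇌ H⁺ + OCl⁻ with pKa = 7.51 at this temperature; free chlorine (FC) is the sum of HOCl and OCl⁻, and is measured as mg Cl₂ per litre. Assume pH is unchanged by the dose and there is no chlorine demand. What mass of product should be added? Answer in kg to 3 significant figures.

Volume: 1520 m³ = 1,520,000 L.
[OCl⁻]/[HOCl] = 10^(pH − pKa) = 10^(7.81 − 7.51) = 1.995; fraction as HOCl = 1/(1 + 1.995) = 0.3339.
Free chlorine required for 1.65 ppm HOCl: 1.65 / 0.3339 = 4.942 ppm.
FC to add: 4.942 − 0.6 = 4.342 mg/L as Cl₂.
Cl₂ equivalent: 4.342 mg/L × 1,520,000 L = 6600 g.
Product at 61.1% available Cl: 6600 / 0.611 = 10,800 g.

10.8 kg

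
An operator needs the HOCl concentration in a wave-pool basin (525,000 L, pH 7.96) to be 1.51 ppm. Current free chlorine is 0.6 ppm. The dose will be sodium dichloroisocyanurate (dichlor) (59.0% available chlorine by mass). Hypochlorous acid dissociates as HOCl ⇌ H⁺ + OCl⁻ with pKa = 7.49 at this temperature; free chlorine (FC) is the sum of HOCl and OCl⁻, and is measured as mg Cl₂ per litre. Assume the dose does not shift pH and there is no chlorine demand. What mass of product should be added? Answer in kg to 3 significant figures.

[OCl⁻]/[HOCl] = 10^(pH − pKa) = 10^(7.96 − 7.49) = 2.951; fraction as HOCl = 1/(1 + 2.951) = 0.2531.
Free chlorine required for 1.51 ppm HOCl: 1.51 / 0.2531 = 5.966 ppm.
FC to add: 5.966 − 0.6 = 5.366 mg/L as Cl₂.
Cl₂ equivalent: 5.366 mg/L × 525,000 L = 2817 g.
Product at 59.0% available Cl: 2817 / 0.59 = 4775 g.

4.78 kg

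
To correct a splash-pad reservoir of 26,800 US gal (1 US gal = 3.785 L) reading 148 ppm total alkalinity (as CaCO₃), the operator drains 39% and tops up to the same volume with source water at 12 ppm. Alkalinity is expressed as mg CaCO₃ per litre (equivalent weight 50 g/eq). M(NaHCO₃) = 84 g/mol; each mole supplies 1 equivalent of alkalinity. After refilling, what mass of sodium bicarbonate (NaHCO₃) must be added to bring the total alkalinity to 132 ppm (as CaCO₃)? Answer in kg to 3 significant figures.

6.31 kg

Volume: 26,800 US gal × 3.785 L/gal = 101,438 L.
After draining 39% and refilling: 148 × 0.61 + 12 × 0.39 = 94.96 ppm.
Deficit to target: 132 − 94.96 = 37.04 mg/L.
As CaCO₃: 37.04 mg/L × 101,438 L = 3757 g; ÷ 50 g/eq ÷ 1 = 75.15 mol NaHCO₃.
Mass: 75.15 × 84 = 6312 g.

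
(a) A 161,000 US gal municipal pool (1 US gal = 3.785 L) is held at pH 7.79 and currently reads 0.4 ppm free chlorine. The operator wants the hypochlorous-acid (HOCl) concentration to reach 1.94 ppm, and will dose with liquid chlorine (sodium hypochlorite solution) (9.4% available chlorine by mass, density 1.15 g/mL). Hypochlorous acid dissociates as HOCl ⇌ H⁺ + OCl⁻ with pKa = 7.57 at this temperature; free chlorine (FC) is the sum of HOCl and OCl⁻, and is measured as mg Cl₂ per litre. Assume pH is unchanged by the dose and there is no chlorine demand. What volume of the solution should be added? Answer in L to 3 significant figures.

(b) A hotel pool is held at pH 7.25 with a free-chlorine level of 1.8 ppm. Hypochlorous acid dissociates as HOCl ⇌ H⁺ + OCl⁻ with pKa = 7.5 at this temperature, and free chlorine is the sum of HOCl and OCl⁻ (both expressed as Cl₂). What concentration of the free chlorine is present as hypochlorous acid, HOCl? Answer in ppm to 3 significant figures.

(a) Volume: 161,000 US gal × 3.785 L/gal = 609,385 L.
(a) [OCl⁻]/[HOCl] = 10^(pH − pKa) = 10^(7.79 − 7.57) = 1.66; fraction as HOCl = 1/(1 + 1.66) = 0.376.
(a) Free chlorine required for 1.94 ppm HOCl: 1.94 / 0.376 = 5.16 ppm.
(a) FC to add: 5.16 − 0.4 = 4.76 mg/L as Cl₂.
(a) Cl₂ equivalent: 4.76 mg/L × 609,385 L = 2900 g.
(a) Product at 9.4% available Cl: 2900 / 0.094 = 30,860 g.
(a) Volume: 30,860 g ÷ 1.15 g/mL = 26,830 mL.

(b) [OCl⁻]/[HOCl] = 10^(pH − pKa) = 10^(7.25 − 7.5) = 10^-0.25 = 0.5623.
(b) Fraction as HOCl = 1 / (1 + 0.5623) = 0.6401.
(b) HOCl = 0.6401 × 1.8 ppm = 1.152 ppm.

(a) 26.8 L; (b) 1.15 ppm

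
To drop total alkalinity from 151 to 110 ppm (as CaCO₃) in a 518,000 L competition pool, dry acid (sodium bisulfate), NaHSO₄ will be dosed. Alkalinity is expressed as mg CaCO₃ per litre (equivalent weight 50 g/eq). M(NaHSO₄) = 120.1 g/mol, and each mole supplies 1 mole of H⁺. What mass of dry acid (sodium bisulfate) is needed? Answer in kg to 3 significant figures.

Alkalinity to neutralize: (151 − 110) = 41 mg/L as CaCO₃ × 518,000 L = 21,240 g as CaCO₃.
Equivalents of H⁺ required: 21,240 ÷ 50 g/eq = 424.8 eq = 424.8 mol NaHSO₄.
Mass of NaHSO₄: 424.8 × 120.1 = 51,010 g.

51.0 kg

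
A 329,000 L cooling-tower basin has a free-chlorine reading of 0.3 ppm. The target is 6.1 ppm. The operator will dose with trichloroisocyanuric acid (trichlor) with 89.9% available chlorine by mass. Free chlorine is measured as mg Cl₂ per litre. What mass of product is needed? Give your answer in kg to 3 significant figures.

Chlorine deficit: 6.1 − 0.3 = 5.8 ppm = 5.8 mg/L as Cl₂.
Cl₂ equivalent needed: 5.8 mg/L × 329,000 L = 1,908,000 mg = 1908 g.
Product at 89.9% available chlorine: 1908 / 0.899 = 2123 g.

2.12 kg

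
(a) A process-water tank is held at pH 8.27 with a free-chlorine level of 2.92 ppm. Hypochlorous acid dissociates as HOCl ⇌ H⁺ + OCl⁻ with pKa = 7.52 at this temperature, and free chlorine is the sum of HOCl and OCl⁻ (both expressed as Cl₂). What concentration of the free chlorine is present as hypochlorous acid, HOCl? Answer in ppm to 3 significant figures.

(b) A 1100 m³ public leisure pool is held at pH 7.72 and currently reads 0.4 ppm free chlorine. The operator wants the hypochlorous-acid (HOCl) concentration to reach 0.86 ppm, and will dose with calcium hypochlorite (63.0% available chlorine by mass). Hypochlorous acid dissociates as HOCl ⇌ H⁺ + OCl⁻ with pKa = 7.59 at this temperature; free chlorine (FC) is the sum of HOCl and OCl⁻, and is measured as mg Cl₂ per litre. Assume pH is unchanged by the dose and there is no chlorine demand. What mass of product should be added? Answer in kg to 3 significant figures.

(a) 0.441 ppm; (b) 2.83 kg

(a) [OCl⁻]/[HOCl] = 10^(pH − pKa) = 10^(8.27 − 7.52) = 10^0.75 = 5.623.
(a) Fraction as HOCl = 1 / (1 + 5.623) = 0.151.
(a) HOCl = 0.151 × 2.92 ppm = 0.4409 ppm.

(b) Volume: 1100 m³ = 1,100,000 L.
(b) [OCl⁻]/[HOCl] = 10^(pH − pKa) = 10^(7.72 − 7.59) = 1.349; fraction as HOCl = 1/(1 + 1.349) = 0.4257.
(b) Free chlorine required for 0.86 ppm HOCl: 0.86 / 0.4257 = 2.02 ppm.
(b) FC to add: 2.02 − 0.4 = 1.62 mg/L as Cl₂.
(b) Cl₂ equivalent: 1.62 mg/L × 1,100,000 L = 1782 g.
(b) Product at 63.0% available Cl: 1782 / 0.63 = 2829 g.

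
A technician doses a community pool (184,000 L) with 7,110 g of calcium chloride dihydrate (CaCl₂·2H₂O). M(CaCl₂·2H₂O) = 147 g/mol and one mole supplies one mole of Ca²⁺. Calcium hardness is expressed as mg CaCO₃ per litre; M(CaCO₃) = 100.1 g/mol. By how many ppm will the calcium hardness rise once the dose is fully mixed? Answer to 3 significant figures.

Moles of Ca²⁺: 7,110 g ÷ 147 g/mol = 48.37 mol.
As CaCO₃: 48.37 mol × 100.1 g/mol = 4842 g.
Rise: 4842 g / 184,000 L × 1000 = 26.31 mg/L.

26.3 ppm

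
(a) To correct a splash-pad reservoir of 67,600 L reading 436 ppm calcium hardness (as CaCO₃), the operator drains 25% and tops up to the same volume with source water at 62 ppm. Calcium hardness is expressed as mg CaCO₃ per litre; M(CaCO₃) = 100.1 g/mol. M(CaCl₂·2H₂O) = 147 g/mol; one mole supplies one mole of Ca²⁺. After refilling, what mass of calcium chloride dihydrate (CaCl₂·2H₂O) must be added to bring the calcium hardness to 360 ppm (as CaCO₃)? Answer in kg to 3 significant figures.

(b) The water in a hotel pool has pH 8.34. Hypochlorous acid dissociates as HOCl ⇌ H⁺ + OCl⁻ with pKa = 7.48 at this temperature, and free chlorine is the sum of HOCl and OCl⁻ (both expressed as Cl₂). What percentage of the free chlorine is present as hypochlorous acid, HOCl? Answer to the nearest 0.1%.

(a) 1.74 kg; (b) 12.1%

(a) After draining 25% and refilling: 436 × 0.75 + 62 × 0.25 = 342.5 ppm.
(a) Deficit to target: 360 − 342.5 = 17.5 mg/L.
(a) As CaCO₃: 17.5 mg/L × 67,600 L = 1183 g; ÷ 100.1 = 11.82 mol Ca²⁺.
(a) Mass: 11.82 × 147 = 1737 g.

(b) [OCl⁻]/[HOCl] = 10^(pH − pKa) = 10^(8.34 − 7.48) = 10^0.86 = 7.244.
(b) Fraction as HOCl = 1 / (1 + 7.244) = 0.1213.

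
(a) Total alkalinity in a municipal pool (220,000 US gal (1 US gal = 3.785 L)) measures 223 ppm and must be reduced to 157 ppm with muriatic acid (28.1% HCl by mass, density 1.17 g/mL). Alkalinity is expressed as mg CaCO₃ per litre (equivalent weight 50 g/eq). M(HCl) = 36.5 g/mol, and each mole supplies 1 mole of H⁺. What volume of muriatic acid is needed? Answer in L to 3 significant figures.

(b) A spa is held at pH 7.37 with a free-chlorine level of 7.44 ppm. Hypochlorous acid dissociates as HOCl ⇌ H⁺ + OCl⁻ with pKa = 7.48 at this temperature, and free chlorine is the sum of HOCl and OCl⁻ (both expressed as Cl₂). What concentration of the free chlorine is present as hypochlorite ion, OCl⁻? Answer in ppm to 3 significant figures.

(a) 122 L; (b) 3.25 ppm

(a) Volume: 220,000 US gal × 3.785 L/gal = 832,700 L.
(a) Alkalinity to neutralize: (223 − 157) = 66 mg/L as CaCO₃ × 832,700 L = 54,960 g as CaCO₃.
(a) Equivalents of H⁺ required: 54,960 ÷ 50 g/eq = 1099 eq = 1099 mol HCl.
(a) Mass of HCl: 1099 × 36.5 = 40,120 g.
(a) Mass of 28.1% solution: 40,120 / 0.281 = 142,800 g.
(a) Volume: 142,800 g ÷ 1.17 g/mL = 122,000 mL.

(b) [OCl⁻]/[HOCl] = 10^(pH − pKa) = 10^(7.37 − 7.48) = 10^-0.11 = 0.7762.
(b) Fraction as HOCl = 1 / (1 + 0.7762) = 0.563.
(b) OCl⁻ = (1 − 0.563) × 7.44 ppm = 3.251 ppm.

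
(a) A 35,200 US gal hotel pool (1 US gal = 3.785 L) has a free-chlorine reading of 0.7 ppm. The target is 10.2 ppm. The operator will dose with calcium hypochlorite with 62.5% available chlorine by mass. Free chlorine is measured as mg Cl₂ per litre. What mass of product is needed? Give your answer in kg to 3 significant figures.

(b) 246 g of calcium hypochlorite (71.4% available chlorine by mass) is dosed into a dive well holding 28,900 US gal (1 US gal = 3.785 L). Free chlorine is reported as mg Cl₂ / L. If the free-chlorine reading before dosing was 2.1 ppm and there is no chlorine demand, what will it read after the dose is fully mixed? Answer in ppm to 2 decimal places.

(a) Volume: 35,200 US gal × 3.785 L/gal = 133,232 L.
(a) Chlorine deficit: 10.2 − 0.7 = 9.5 ppm = 9.5 mg/L as Cl₂.
(a) Cl₂ equivalent needed: 9.5 mg/L × 133,232 L = 1,266,000 mg = 1266 g.
(a) Product at 62.5% available chlorine: 1266 / 0.625 = 2025 g.

(b) Volume: 28,900 US gal × 3.785 L/gal = 109,386 L.
(b) Available chlorine delivered: 246 g × 0.714 = 175.6 g as Cl₂.
(b) Concentration rise: 175.6 g / 109,386 L = 1.606 mg/L = 1.61 ppm.
(b) Final FC: 2.1 + 1.61 = 3.71 ppm.

(a) 2.03 kg; (b) 3.71 ppm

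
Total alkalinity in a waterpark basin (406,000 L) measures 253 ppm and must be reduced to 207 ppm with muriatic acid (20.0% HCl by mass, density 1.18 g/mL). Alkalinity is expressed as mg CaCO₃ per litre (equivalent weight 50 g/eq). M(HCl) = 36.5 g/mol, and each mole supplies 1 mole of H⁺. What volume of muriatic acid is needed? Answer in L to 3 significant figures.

57.8 L

Alkalinity to neutralize: (253 − 207) = 46 mg/L as CaCO₃ × 406,000 L = 18,680 g as CaCO₃.
Equivalents of H⁺ required: 18,680 ÷ 50 g/eq = 373.5 eq = 373.5 mol HCl.
Mass of HCl: 373.5 × 36.5 = 13,630 g.
Mass of 20.0% solution: 13,630 / 0.2 = 68,170 g.
Volume: 68,170 g ÷ 1.18 g/mL = 57,770 mL.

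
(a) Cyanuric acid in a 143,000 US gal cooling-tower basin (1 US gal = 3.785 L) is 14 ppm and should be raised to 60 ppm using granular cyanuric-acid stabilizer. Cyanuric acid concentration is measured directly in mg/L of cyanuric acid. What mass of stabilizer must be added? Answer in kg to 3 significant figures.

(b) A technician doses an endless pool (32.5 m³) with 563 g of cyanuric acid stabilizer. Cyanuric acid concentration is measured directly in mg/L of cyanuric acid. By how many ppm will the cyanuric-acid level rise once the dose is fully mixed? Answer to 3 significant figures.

(a) 24.9 kg; (b) 17.3 ppm

(a) Volume: 143,000 US gal × 3.785 L/gal = 541,255 L.
(a) CYA to add: (60 − 14) = 46 mg/L × 541,255 L = 24,900 g cyanuric acid.

(b) Volume: 32.5 m³ = 32,500 L.
(b) Rise: 563 g / 32,500 L × 1000 = 17.32 mg/L.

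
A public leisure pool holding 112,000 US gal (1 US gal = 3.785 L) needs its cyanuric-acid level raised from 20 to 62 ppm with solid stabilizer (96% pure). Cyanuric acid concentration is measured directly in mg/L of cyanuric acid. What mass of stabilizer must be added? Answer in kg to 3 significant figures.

18.5 kg

Volume: 112,000 US gal × 3.785 L/gal = 423,920 L.
CYA to add: (62 − 20) = 42 mg/L × 423,920 L = 17,800 g cyanuric acid.
At 96% purity: 17,800 / 0.96 = 18,550 g product.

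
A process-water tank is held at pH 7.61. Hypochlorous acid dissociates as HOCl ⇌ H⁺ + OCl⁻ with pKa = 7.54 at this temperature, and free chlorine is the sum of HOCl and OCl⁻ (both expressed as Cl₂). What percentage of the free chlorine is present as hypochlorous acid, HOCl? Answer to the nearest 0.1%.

[OCl⁻]/[HOCl] = 10^(pH − pKa) = 10^(7.61 − 7.54) = 10^0.07 = 1.175.
Fraction as HOCl = 1 / (1 + 1.175) = 0.4598.

46.0%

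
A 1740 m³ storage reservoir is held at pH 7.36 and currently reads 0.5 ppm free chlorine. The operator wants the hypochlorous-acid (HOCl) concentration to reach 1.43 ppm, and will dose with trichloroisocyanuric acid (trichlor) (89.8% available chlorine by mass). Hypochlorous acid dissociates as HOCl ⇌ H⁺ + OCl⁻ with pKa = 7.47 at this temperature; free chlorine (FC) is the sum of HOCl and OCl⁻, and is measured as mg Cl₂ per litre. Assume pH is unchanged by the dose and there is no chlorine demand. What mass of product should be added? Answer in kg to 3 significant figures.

3.95 kg

Volume: 1740 m³ = 1,740,000 L.
[OCl⁻]/[HOCl] = 10^(pH − pKa) = 10^(7.36 − 7.47) = 0.7762; fraction as HOCl = 1/(1 + 0.7762) = 0.563.
Free chlorine required for 1.43 ppm HOCl: 1.43 / 0.563 = 2.54 ppm.
FC to add: 2.54 − 0.5 = 2.04 mg/L as Cl₂.
Cl₂ equivalent: 2.04 mg/L × 1,740,000 L = 3550 g.
Product at 89.8% available Cl: 3550 / 0.898 = 3953 g.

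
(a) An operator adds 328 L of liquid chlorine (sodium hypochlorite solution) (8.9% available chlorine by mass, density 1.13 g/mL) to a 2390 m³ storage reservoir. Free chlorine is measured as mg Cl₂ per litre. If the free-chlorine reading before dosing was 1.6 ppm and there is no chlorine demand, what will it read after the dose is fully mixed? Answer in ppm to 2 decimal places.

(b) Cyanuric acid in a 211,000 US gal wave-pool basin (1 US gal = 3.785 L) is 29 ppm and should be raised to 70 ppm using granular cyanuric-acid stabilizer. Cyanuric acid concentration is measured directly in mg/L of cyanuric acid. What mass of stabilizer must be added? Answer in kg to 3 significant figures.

(a) 15.40 ppm; (b) 32.7 kg

(a) Volume: 2390 m³ = 2,390,000 L.
(a) Mass of solution: 328 L × 1000 mL/L × 1.13 g/mL = 370,600 g.
(a) Available chlorine delivered: 370,600 g × 0.089 = 32,990 g as Cl₂.
(a) Concentration rise: 32,990 g / 2,390,000 L = 13.8 mg/L = 13.80 ppm.
(a) Final FC: 1.6 + 13.80 = 15.40 ppm.

(b) Volume: 211,000 US gal × 3.785 L/gal = 798,635 L.
(b) CYA to add: (70 − 29) = 41 mg/L × 798,635 L = 32,740 g cyanuric acid.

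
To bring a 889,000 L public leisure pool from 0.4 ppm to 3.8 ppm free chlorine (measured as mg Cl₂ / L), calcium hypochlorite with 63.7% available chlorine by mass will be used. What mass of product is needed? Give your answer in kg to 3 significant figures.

Chlorine deficit: 3.8 − 0.4 = 3.4 ppm = 3.4 mg/L as Cl₂.
Cl₂ equivalent needed: 3.4 mg/L × 889,000 L = 3,023,000 mg = 3023 g.
Product at 63.7% available chlorine: 3023 / 0.637 = 4745 g.

4.75 kg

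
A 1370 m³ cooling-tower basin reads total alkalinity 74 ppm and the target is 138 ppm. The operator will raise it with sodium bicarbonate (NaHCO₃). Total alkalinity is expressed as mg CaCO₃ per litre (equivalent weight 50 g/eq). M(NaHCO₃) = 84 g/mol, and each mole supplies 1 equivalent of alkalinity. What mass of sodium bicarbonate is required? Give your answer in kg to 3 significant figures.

Volume: 1370 m³ = 1,370,000 L.
Alkalinity to add: (138 − 74) = 64 mg/L as CaCO₃ × 1,370,000 L = 87,680 g as CaCO₃.
Equivalents: 87,680 g ÷ 50 g/eq = 1754 eq.
NaHCO₃ supplies 1 eq per mole → 1754 mol.
Mass: 1754 mol × 84 g/mol = 147,300 g.

147 kg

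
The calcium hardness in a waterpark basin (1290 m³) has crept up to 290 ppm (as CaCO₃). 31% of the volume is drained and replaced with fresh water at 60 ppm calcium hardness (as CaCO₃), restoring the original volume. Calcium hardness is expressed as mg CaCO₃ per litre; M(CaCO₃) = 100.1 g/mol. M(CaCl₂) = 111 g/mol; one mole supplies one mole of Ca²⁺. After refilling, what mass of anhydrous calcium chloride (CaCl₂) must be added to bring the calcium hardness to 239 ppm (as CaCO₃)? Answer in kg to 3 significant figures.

29.0 kg

Volume: 1290 m³ = 1,290,000 L.
After draining 31% and refilling: 290 × 0.69 + 60 × 0.31 = 218.7 ppm.
Deficit to target: 239 − 218.7 = 20.3 mg/L.
As CaCO₃: 20.3 mg/L × 1,290,000 L = 26,190 g; ÷ 100.1 = 261.6 mol Ca²⁺.
Mass: 261.6 × 111 = 29,040 g.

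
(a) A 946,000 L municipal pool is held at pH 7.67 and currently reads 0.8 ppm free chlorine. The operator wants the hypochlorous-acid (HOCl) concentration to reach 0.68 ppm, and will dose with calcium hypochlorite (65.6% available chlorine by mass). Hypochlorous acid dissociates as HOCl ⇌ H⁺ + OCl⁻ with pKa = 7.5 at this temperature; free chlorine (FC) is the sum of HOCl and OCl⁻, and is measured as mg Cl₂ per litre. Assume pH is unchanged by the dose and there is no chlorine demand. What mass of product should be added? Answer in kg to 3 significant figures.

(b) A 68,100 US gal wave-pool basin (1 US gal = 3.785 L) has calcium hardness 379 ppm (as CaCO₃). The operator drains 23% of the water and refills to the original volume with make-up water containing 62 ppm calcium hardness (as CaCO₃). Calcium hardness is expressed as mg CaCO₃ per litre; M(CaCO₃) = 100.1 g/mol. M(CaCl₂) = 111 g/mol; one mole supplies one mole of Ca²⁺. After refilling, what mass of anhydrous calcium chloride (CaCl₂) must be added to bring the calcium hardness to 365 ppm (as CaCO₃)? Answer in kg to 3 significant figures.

(a) 1.28 kg; (b) 16.8 kg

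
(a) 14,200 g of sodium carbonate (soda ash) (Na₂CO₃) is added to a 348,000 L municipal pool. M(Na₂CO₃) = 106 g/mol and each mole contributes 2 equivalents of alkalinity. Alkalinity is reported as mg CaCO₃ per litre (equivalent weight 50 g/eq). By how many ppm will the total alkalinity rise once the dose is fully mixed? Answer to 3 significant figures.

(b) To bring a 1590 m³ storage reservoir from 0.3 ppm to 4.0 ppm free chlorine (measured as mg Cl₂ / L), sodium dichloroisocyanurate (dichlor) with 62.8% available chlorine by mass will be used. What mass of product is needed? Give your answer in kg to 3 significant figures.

(a) Moles of Na₂CO₃: 14,200 g ÷ 106 g/mol = 134 mol → 267.9 eq of alkalinity.
(a) As CaCO₃: 267.9 eq × 50 g/eq = 13,400 g.
(a) Rise: 13,400 g / 348,000 L × 1000 = 38.49 mg/L.

(b) Volume: 1590 m³ = 1,590,000 L.
(b) Chlorine deficit: 4.0 − 0.3 = 3.7 ppm = 3.7 mg/L as Cl₂.
(b) Cl₂ equivalent needed: 3.7 mg/L × 1,590,000 L = 5,883,000 mg = 5883 g.
(b) Product at 62.8% available chlorine: 5883 / 0.628 = 9368 g.

(a) 38.5 ppm; (b) 9.37 kg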